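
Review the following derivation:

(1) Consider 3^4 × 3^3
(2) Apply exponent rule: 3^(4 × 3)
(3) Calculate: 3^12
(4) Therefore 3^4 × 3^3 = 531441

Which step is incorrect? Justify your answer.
Step 2: Apply exponent rule: 3^(4 × 3)

Step 2 incorrectly states that a^b × a^c = a^(b×c). The correct rule is a^b × a^c = a^(b+c). The actual value is 3^4 × 3^3 = 3^7 = 2187, not 3^12 = 531441.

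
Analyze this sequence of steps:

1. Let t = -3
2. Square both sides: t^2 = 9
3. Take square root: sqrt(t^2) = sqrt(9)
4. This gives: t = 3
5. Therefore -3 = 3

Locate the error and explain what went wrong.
Step 4: This gives: t = 3

Step 4 incorrectly states that sqrt(t^2) = t. The correct identity is sqrt(t^2) = |t|. Since t = -3 < 0, we have sqrt(t^2) = |-3| = 3, not t = -3.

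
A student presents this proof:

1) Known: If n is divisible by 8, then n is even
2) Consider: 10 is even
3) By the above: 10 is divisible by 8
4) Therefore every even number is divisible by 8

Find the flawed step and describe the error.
Step 3: By the above: 10 is divisible by 8

Step 3 commits the fallacy of affirming the consequent. The known fact 'divisible by 8 → even' does NOT imply 'even → divisible by 8'. That would be the converse, which is false. For example, 10 is even but 10 ÷ 8 = 1.25, which is not an integer.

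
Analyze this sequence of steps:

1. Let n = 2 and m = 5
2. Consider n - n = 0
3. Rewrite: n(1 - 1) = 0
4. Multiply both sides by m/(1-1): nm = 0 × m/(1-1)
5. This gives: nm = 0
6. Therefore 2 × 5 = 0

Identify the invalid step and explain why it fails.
Step 4: Multiply both sides by m/(1-1): nm = 0 × m/(1-1)

Step 4 multiplies both sides by m/(1-1). However, 1-1 = 0, so this is multiplication by m/0, which is undefined. We cannot multiply by an undefined expression.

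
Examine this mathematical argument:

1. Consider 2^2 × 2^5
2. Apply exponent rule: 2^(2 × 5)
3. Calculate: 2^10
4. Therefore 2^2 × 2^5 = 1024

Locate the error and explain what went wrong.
Step 2: Apply exponent rule: 2^(2 × 5)

Step 2 incorrectly states that a^b × a^c = a^(b×c). The correct rule is a^b × a^c = a^(b+c). The actual value is 2^2 × 2^5 = 2^7 = 128, not 2^10 = 1024.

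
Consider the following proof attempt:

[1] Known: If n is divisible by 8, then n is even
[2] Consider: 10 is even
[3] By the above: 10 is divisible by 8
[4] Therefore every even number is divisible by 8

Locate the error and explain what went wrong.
Step 3: By the above: 10 is divisible by 8

Step 3 commits the fallacy of affirming the consequent. The known fact 'divisible by 8 → even' does NOT imply 'even → divisible by 8'. That would be the converse, which is false. For example, 10 is even but 10 ÷ 8 = 1.25, which is not an integer.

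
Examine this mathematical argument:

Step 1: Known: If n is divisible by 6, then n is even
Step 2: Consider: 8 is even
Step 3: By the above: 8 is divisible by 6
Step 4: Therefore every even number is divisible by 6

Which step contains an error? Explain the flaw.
Step 3: By the above: 8 is divisible by 6

Step 3 commits the fallacy of affirming the consequent. The known fact 'divisible by 6 → even' does NOT imply 'even → divisible by 6'. That would be the converse, which is false. For example, 8 is even but 8 ÷ 6 = 1.33, which is not an integer.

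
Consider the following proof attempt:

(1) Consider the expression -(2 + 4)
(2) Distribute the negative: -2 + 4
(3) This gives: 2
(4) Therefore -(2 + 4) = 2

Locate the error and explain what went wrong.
Step 2: Distribute the negative: -2 + 4

Step 2 incorrectly distributes the negative sign. The correct distribution is -(2 + 4) = -2 - 4 = -6. The negative must be applied to both terms, not just the first. The error treats -(2 + 4) as -2 + 4, which equals 2 instead of -6.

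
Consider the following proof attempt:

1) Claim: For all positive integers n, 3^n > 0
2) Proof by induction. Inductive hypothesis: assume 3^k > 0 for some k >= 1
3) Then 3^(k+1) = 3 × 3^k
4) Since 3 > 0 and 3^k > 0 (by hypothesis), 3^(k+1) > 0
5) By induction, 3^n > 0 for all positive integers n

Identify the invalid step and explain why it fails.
Step 5: By induction, 3^n > 0 for all positive integers n

Step 5 concludes the proof by induction, but no base case was ever established. A valid induction proof requires: (1) a base case proving 3^1 > 0, and (2) an inductive step showing IF 3^k > 0 THEN 3^(k+1) > 0. Steps 2-4 correctly establish the inductive step, but without the base case the conclusion in step 5 does not follow.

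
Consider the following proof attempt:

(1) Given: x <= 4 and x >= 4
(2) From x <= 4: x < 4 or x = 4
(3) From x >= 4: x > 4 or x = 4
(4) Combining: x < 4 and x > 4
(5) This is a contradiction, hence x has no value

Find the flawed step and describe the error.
Step 4: Combining: x < 4 and x > 4

Step 4 incorrectly combines the conditions. From x <= 4 and x >= 4, the intersection is x = 4. The error treats the 'or' cases as 'and' requirements. The correct conclusion is that x = 4 is the unique solution, not that no solution exists.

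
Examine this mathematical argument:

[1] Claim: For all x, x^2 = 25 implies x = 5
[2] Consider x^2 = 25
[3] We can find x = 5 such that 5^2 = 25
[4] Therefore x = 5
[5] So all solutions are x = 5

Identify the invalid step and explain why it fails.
Step 4: Therefore x = 5

Step 4 incorrectly concludes that x = 5 is the only solution. The proof shows that x = 5 is A solution (existence), but does not show it is the ONLY solution (uniqueness). In fact, x = -5 is also a solution since (-5)^2 = 25. Finding one solution doesn't prove there are no others.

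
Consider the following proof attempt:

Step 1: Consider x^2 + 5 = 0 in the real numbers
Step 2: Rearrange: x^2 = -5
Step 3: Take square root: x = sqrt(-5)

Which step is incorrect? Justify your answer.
Step 3: Take square root: x = sqrt(-5)

Step 3 takes the square root of -5, which is negative. In the real number system, the square root of a negative number is undefined. The equation x^2 + 5 = 0 has no real solutions. Square roots of negative numbers only exist in the complex numbers.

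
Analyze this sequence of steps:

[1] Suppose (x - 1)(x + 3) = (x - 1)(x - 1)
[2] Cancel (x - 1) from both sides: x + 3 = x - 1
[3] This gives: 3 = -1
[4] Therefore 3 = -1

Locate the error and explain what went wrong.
Step 2: Cancel (x - 1) from both sides: x + 3 = x - 1

Step 2 cancels (x - 1) from both sides. This is only valid if (x - 1) ≠ 0, i.e., x ≠ 1. When x = 1, both sides equal zero regardless of the other factors. The correct approach requires considering x = 1 as a separate case.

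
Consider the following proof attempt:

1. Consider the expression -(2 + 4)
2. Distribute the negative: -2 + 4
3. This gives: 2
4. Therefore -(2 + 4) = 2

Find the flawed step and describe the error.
Step 2: Distribute the negative: -2 + 4

Step 2 incorrectly distributes the negative sign. The correct distribution is -(2 + 4) = -2 - 4 = -6. The negative must be applied to both terms, not just the first. The error treats -(2 + 4) as -2 + 4, which equals 2 instead of -6.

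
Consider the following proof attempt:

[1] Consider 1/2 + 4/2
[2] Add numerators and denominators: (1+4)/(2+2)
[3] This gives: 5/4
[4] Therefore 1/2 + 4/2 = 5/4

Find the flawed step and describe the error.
Step 2: Add numerators and denominators: (1+4)/(2+2)

Step 2 incorrectly adds fractions by separately adding numerators and denominators. This is wrong. The correct method requires a common denominator: 1/2 + 4/2 = (1×2 + 4×2)/(2×2) = 10/4 = 5/2. The method used gives 5/4, which is different.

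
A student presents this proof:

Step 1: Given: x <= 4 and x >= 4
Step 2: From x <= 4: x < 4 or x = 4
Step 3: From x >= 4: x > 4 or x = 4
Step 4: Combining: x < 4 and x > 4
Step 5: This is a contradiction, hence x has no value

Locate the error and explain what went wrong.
Step 4: Combining: x < 4 and x > 4

Step 4 incorrectly combines the conditions. From x <= 4 and x >= 4, the intersection is x = 4. The error treats the 'or' cases as 'and' requirements. The correct conclusion is that x = 4 is the unique solution, not that no solution exists.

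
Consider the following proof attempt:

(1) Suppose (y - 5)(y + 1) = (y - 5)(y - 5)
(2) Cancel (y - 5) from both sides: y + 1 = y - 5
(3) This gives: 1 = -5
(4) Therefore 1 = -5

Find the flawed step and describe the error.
Step 2: Cancel (y - 5) from both sides: y + 1 = y - 5

Step 2 cancels (y - 5) from both sides. This is only valid if (y - 5) ≠ 0, i.e., y ≠ 5. When y = 5, both sides equal zero regardless of the other factors. The correct approach requires considering y = 5 as a separate case.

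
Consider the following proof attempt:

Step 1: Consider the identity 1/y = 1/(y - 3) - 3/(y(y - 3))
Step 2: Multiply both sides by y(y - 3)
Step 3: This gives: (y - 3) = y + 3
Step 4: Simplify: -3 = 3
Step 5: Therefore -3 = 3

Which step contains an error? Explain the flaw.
Step 3: This gives: (y - 3) = y + 3

Step 3 makes a sign error when clearing denominators. Multiplying -3/(y(y - 3)) by y(y - 3) gives -3, not +3. The correct result is (y - 3) = y - 3, which is trivially true, not (y - 3) = y + 3. (Step 1 is a valid identity: 1/(y - 3) - 3/(y(y - 3)) = (y - 3)/(y(y - 3)) = 1/y.)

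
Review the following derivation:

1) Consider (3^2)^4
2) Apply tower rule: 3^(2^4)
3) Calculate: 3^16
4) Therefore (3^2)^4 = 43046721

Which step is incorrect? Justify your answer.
Step 2: Apply tower rule: 3^(2^4)

Step 2 incorrectly states that (a^b)^c = a^(b^c). The correct rule is (a^b)^c = a^(b×c). The actual value is (3^2)^4 = 3^8 = 6561, not 3^16 = 43046721.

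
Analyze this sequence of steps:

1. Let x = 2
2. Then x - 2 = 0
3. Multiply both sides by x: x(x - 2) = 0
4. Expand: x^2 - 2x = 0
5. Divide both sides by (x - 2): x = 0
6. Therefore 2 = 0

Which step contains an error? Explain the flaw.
Step 5: Divide both sides by (x - 2): x = 0

Step 5 divides both sides by (x - 2). However, since x = 2, we have (x - 2) = 0. Division by zero is undefined, making this step invalid.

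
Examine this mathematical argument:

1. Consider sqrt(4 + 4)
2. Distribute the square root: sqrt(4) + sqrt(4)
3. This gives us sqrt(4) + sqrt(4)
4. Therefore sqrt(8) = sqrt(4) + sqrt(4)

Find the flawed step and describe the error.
Step 2: Distribute the square root: sqrt(4) + sqrt(4)

Step 2 incorrectly 'distributes' the square root over addition. The square root function does not distribute: sqrt(a + b) ≠ sqrt(a) + sqrt(b). In fact, sqrt(4 + 4) = sqrt(8) ≈ 2.8284, while sqrt(4) + sqrt(4) ≈ 4.0000.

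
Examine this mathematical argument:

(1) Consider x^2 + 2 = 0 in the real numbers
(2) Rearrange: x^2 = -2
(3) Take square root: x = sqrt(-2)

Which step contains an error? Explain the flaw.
Step 3: Take square root: x = sqrt(-2)

Step 3 takes the square root of -2, which is negative. In the real number system, the square root of a negative number is undefined. The equation x^2 + 2 = 0 has no real solutions. Square roots of negative numbers only exist in the complex numbers.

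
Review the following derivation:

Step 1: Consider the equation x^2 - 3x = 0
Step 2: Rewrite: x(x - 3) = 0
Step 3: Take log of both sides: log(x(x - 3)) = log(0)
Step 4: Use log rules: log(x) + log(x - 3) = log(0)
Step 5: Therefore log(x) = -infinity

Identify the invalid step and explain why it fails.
Step 3: Take log of both sides: log(x(x - 3)) = log(0)

Step 3 takes the logarithm of both sides, resulting in log(0) on the right side. The logarithm is only defined for positive numbers; log(0) is undefined (approaches negative infinity). This operation is invalid.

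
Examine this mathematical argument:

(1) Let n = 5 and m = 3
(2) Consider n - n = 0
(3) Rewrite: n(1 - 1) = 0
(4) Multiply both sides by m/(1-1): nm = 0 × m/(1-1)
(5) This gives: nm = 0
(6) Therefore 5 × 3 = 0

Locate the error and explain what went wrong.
Step 4: Multiply both sides by m/(1-1): nm = 0 × m/(1-1)

Step 4 multiplies both sides by m/(1-1). However, 1-1 = 0, so this is multiplication by m/0, which is undefined. We cannot multiply by an undefined expression.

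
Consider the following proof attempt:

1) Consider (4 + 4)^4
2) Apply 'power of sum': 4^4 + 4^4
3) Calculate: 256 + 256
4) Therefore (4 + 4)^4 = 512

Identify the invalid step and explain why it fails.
Step 2: Apply 'power of sum': 4^4 + 4^4

Step 2 incorrectly applies a non-existent rule '(a+b)^n = a^n + b^n'. This is false in general. The correct expansion uses the binomial theorem. The actual value is (4 + 4)^4 = 8^4 = 4096, not 512.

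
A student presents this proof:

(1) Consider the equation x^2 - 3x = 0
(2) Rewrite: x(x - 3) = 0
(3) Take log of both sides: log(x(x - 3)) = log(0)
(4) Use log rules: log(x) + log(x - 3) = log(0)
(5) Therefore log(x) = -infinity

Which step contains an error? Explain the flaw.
Step 3: Take log of both sides: log(x(x - 3)) = log(0)

Step 3 takes the logarithm of both sides, resulting in log(0) on the right side. The logarithm is only defined for positive numbers; log(0) is undefined (approaches negative infinity). This operation is invalid.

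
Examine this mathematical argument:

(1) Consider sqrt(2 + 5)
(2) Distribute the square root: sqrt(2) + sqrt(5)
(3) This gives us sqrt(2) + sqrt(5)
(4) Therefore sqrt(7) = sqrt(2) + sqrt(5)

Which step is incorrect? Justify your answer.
Step 2: Distribute the square root: sqrt(2) + sqrt(5)

Step 2 incorrectly 'distributes' the square root over addition. The square root function does not distribute: sqrt(a + b) ≠ sqrt(a) + sqrt(b). In fact, sqrt(2 + 5) = sqrt(7) ≈ 2.6458, while sqrt(2) + sqrt(5) ≈ 3.6503.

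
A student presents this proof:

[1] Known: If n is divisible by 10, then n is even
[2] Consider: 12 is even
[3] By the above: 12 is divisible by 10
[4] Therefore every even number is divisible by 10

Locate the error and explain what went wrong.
Step 3: By the above: 12 is divisible by 10

Step 3 commits the fallacy of affirming the consequent. The known fact 'divisible by 10 → even' does NOT imply 'even → divisible by 10'. That would be the converse, which is false. For example, 12 is even but 12 ÷ 10 = 1.20, which is not an integer.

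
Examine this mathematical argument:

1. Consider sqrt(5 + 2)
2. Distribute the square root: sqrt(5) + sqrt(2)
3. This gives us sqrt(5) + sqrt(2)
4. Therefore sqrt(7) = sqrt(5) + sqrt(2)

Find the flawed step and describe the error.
Step 2: Distribute the square root: sqrt(5) + sqrt(2)

Step 2 incorrectly 'distributes' the square root over addition. The square root function does not distribute: sqrt(a + b) ≠ sqrt(a) + sqrt(b). In fact, sqrt(5 + 2) = sqrt(7) ≈ 2.6458, while sqrt(5) + sqrt(2) ≈ 3.6503.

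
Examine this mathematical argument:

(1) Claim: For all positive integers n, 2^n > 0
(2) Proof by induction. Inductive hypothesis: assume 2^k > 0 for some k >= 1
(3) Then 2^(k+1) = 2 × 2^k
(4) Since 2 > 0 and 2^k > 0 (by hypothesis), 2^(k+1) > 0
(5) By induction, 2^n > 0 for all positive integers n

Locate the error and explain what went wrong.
Step 5: By induction, 2^n > 0 for all positive integers n

Step 5 concludes the proof by induction, but no base case was ever established. A valid induction proof requires: (1) a base case proving 2^1 > 0, and (2) an inductive step showing IF 2^k > 0 THEN 2^(k+1) > 0. Steps 2-4 correctly establish the inductive step, but without the base case the conclusion in step 5 does not follow.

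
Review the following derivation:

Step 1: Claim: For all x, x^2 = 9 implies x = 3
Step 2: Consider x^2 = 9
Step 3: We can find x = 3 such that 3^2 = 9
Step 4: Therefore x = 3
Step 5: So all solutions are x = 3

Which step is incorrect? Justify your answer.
Step 4: Therefore x = 3

Step 4 incorrectly concludes that x = 3 is the only solution. The proof shows that x = 3 is A solution (existence), but does not show it is the ONLY solution (uniqueness). In fact, x = -3 is also a solution since (-3)^2 = 9. Finding one solution doesn't prove there are no others.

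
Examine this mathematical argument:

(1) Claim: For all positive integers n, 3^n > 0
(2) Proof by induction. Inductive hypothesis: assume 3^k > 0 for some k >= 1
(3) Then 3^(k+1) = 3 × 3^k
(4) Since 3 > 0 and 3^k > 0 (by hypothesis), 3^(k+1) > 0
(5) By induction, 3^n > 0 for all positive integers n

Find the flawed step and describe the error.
Step 5: By induction, 3^n > 0 for all positive integers n

Step 5 concludes the proof by induction, but no base case was ever established. A valid induction proof requires: (1) a base case proving 3^1 > 0, and (2) an inductive step showing IF 3^k > 0 THEN 3^(k+1) > 0. Steps 2-4 correctly establish the inductive step, but without the base case the conclusion in step 5 does not follow.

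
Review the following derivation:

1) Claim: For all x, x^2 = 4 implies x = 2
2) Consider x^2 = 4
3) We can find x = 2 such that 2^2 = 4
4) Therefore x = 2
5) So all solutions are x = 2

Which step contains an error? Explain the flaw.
Step 4: Therefore x = 2

Step 4 incorrectly concludes that x = 2 is the only solution. The proof shows that x = 2 is A solution (existence), but does not show it is the ONLY solution (uniqueness). In fact, x = -2 is also a solution since (-2)^2 = 4. Finding one solution doesn't prove there are no others.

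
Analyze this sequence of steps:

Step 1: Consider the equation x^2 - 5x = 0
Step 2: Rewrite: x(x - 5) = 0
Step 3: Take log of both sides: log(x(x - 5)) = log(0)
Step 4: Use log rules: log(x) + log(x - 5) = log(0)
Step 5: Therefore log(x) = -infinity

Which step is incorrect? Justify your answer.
Step 3: Take log of both sides: log(x(x - 5)) = log(0)

Step 3 takes the logarithm of both sides, resulting in log(0) on the right side. The logarithm is only defined for positive numbers; log(0) is undefined (approaches negative infinity). This operation is invalid.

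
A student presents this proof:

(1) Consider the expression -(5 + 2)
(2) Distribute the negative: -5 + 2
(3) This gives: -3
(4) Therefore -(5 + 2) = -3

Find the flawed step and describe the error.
Step 2: Distribute the negative: -5 + 2

Step 2 incorrectly distributes the negative sign. The correct distribution is -(5 + 2) = -5 - 2 = -7. The negative must be applied to both terms, not just the first. The error treats -(5 + 2) as -5 + 2, which equals -3 instead of -7.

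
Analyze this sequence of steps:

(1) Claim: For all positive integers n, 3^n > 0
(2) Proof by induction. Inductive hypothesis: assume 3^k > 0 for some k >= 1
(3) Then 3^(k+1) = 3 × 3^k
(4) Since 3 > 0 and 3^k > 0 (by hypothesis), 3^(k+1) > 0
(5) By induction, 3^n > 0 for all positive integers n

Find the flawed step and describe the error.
Step 5: By induction, 3^n > 0 for all positive integers n

Step 5 concludes the proof by induction, but no base case was ever established. A valid induction proof requires: (1) a base case proving 3^1 > 0, and (2) an inductive step showing IF 3^k > 0 THEN 3^(k+1) > 0. Steps 2-4 correctly establish the inductive step, but without the base case the conclusion in step 5 does not follow.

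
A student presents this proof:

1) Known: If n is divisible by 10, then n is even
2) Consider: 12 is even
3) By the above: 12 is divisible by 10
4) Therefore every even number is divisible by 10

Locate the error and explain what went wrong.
Step 3: By the above: 12 is divisible by 10

Step 3 commits the fallacy of affirming the consequent. The known fact 'divisible by 10 → even' does NOT imply 'even → divisible by 10'. That would be the converse, which is false. For example, 12 is even but 12 ÷ 10 = 1.20, which is not an integer.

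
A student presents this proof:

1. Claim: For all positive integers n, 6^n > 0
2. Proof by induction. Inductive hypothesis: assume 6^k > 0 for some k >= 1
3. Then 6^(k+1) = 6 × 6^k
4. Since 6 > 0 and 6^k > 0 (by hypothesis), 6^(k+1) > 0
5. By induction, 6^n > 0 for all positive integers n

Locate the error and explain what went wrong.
Step 5: By induction, 6^n > 0 for all positive integers n

Step 5 concludes the proof by induction, but no base case was ever established. A valid induction proof requires: (1) a base case proving 6^1 > 0, and (2) an inductive step showing IF 6^k > 0 THEN 6^(k+1) > 0. Steps 2-4 correctly establish the inductive step, but without the base case the conclusion in step 5 does not follow.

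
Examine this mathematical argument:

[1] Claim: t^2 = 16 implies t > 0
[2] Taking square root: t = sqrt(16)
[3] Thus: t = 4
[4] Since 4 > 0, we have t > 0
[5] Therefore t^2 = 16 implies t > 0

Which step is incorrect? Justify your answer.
Step 2: Taking square root: t = sqrt(16)

Step 2 takes the square root and assumes the positive root only. The equation t^2 = 16 actually has two solutions: t = 4 and t = -4. The proof silently assumes t > 0 without justification, then uses this assumption to conclude t > 0, which is circular. The counterexample t = -4 shows the claim is false.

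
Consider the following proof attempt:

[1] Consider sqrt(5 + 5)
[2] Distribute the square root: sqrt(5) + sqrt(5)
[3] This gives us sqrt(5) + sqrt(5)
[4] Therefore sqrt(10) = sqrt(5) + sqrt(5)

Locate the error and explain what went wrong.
Step 2: Distribute the square root: sqrt(5) + sqrt(5)

Step 2 incorrectly 'distributes' the square root over addition. The square root function does not distribute: sqrt(a + b) ≠ sqrt(a) + sqrt(b). In fact, sqrt(5 + 5) = sqrt(10) ≈ 3.1623, while sqrt(5) + sqrt(5) ≈ 4.4721.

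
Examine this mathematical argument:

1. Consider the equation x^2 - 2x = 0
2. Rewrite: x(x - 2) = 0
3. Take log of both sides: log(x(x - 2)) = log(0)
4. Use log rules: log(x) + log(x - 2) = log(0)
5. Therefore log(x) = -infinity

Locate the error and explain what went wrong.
Step 3: Take log of both sides: log(x(x - 2)) = log(0)

Step 3 takes the logarithm of both sides, resulting in log(0) on the right side. The logarithm is only defined for positive numbers; log(0) is undefined (approaches negative infinity). This operation is invalid.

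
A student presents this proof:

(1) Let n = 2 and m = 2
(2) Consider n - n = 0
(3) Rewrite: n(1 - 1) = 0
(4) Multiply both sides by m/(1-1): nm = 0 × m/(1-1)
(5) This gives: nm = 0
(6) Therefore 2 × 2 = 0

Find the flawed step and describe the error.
Step 4: Multiply both sides by m/(1-1): nm = 0 × m/(1-1)

Step 4 multiplies both sides by m/(1-1). However, 1-1 = 0, so this is multiplication by m/0, which is undefined. We cannot multiply by an undefined expression.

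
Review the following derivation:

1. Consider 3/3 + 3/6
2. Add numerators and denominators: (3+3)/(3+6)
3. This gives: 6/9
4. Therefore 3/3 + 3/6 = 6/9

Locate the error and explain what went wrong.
Step 2: Add numerators and denominators: (3+3)/(3+6)

Step 2 incorrectly adds fractions by separately adding numerators and denominators. This is wrong. The correct method requires a common denominator: 3/3 + 3/6 = (3×6 + 3×3)/(3×6) = 27/18 = 3/2. The method used gives 6/9, which is different.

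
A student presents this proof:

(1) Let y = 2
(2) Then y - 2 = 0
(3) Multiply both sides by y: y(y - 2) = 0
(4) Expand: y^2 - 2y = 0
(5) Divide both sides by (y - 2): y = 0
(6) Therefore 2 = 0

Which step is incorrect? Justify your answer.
Step 5: Divide both sides by (y - 2): y = 0

Step 5 divides both sides by (y - 2). However, since y = 2, we have (y - 2) = 0. Division by zero is undefined, making this step invalid.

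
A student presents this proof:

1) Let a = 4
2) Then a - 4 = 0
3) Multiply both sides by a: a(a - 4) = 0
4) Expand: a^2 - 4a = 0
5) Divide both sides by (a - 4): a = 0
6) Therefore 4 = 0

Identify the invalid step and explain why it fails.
Step 5: Divide both sides by (a - 4): a = 0

Step 5 divides both sides by (a - 4). However, since a = 4, we have (a - 4) = 0. Division by zero is undefined, making this step invalid.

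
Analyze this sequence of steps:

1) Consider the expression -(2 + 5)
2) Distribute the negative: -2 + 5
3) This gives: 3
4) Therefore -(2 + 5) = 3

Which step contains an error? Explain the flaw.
Step 2: Distribute the negative: -2 + 5

Step 2 incorrectly distributes the negative sign. The correct distribution is -(2 + 5) = -2 - 5 = -7. The negative must be applied to both terms, not just the first. The error treats -(2 + 5) as -2 + 5, which equals 3 instead of -7.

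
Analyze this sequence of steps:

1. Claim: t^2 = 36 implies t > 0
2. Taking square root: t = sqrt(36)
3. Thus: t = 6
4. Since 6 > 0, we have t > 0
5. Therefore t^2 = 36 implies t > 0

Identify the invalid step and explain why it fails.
Step 2: Taking square root: t = sqrt(36)

Step 2 takes the square root and assumes the positive root only. The equation t^2 = 36 actually has two solutions: t = 6 and t = -6. The proof silently assumes t > 0 without justification, then uses this assumption to conclude t > 0, which is circular. The counterexample t = -6 shows the claim is false.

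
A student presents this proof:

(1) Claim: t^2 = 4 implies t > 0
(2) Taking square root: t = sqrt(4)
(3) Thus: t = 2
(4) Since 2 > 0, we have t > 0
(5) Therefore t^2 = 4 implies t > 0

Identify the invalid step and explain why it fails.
Step 2: Taking square root: t = sqrt(4)

Step 2 takes the square root and assumes the positive root only. The equation t^2 = 4 actually has two solutions: t = 2 and t = -2. The proof silently assumes t > 0 without justification, then uses this assumption to conclude t > 0, which is circular. The counterexample t = -2 shows the claim is false.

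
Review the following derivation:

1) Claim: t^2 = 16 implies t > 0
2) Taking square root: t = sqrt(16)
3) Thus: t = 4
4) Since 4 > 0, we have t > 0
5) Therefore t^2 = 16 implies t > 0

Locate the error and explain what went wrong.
Step 2: Taking square root: t = sqrt(16)

Step 2 takes the square root and assumes the positive root only. The equation t^2 = 16 actually has two solutions: t = 4 and t = -4. The proof silently assumes t > 0 without justification, then uses this assumption to conclude t > 0, which is circular. The counterexample t = -4 shows the claim is false.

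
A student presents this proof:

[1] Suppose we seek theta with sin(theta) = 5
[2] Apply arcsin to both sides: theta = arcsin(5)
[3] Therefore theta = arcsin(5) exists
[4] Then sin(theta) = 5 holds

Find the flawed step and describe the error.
Step 2: Apply arcsin to both sides: theta = arcsin(5)

Step 2 applies arcsin to 5. However, arcsin(x) is only defined for x in [-1, 1] because sin(theta) can only produce values in that range. Since |5| > 1, arcsin(5) is undefined. There is no angle whose sine equals 5.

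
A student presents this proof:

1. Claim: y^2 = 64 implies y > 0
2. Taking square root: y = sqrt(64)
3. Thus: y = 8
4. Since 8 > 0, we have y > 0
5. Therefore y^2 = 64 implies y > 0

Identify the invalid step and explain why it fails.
Step 2: Taking square root: y = sqrt(64)

Step 2 takes the square root and assumes the positive root only. The equation y^2 = 64 actually has two solutions: y = 8 and y = -8. The proof silently assumes y > 0 without justification, then uses this assumption to conclude y > 0, which is circular. The counterexample y = -8 shows the claim is false.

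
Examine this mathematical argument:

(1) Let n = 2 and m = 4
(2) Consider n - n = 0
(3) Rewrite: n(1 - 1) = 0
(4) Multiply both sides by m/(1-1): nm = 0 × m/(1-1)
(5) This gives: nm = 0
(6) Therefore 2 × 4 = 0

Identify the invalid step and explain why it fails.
Step 4: Multiply both sides by m/(1-1): nm = 0 × m/(1-1)

Step 4 multiplies both sides by m/(1-1). However, 1-1 = 0, so this is multiplication by m/0, which is undefined. We cannot multiply by an undefined expression.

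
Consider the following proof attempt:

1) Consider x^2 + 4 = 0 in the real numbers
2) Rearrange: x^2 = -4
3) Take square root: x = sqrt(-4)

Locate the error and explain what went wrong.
Step 3: Take square root: x = sqrt(-4)

Step 3 takes the square root of -4, which is negative. In the real number system, the square root of a negative number is undefined. The equation x^2 + 4 = 0 has no real solutions. Square roots of negative numbers only exist in the complex numbers.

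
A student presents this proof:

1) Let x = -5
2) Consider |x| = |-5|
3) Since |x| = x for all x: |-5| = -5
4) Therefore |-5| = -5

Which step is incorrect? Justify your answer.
Step 3: Since |x| = x for all x: |-5| = -5

Step 3 incorrectly states that |x| = x for all x. The correct definition is |x| = x when x >= 0, and |x| = -x when x < 0. Since -5 < 0, we have |-5| = -(-5) = 5, not -5.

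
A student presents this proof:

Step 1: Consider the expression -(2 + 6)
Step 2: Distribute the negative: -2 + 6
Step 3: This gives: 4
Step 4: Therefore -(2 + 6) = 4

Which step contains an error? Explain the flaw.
Step 2: Distribute the negative: -2 + 6

Step 2 incorrectly distributes the negative sign. The correct distribution is -(2 + 6) = -2 - 6 = -8. The negative must be applied to both terms, not just the first. The error treats -(2 + 6) as -2 + 6, which equals 4 instead of -8.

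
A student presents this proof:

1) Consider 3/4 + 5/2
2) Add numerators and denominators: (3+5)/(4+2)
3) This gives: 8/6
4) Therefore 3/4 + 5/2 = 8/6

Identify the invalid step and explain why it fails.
Step 2: Add numerators and denominators: (3+5)/(4+2)

Step 2 incorrectly adds fractions by separately adding numerators and denominators. This is wrong. The correct method requires a common denominator: 3/4 + 5/2 = (3×2 + 5×4)/(4×2) = 26/8 = 13/4. The method used gives 8/6, which is different.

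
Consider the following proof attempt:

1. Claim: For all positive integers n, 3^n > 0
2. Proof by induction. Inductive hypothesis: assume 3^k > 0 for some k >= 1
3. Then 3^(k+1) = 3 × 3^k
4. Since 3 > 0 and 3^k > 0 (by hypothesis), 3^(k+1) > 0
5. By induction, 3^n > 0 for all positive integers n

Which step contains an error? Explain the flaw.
Step 5: By induction, 3^n > 0 for all positive integers n

Step 5 concludes the proof by induction, but no base case was ever established. A valid induction proof requires: (1) a base case proving 3^1 > 0, and (2) an inductive step showing IF 3^k > 0 THEN 3^(k+1) > 0. Steps 2-4 correctly establish the inductive step, but without the base case the conclusion in step 5 does not follow.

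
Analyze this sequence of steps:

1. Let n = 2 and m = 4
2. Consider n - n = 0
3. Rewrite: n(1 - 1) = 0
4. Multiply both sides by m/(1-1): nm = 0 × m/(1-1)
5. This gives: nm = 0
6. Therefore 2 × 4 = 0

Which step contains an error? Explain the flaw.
Step 4: Multiply both sides by m/(1-1): nm = 0 × m/(1-1)

Step 4 multiplies both sides by m/(1-1). However, 1-1 = 0, so this is multiplication by m/0, which is undefined. We cannot multiply by an undefined expression.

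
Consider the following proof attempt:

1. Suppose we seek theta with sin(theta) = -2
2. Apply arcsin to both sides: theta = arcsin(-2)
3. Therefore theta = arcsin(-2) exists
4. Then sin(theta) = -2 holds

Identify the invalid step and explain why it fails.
Step 2: Apply arcsin to both sides: theta = arcsin(-2)

Step 2 applies arcsin to -2. However, arcsin(x) is only defined for x in [-1, 1] because sin(theta) can only produce values in that range. Since |-2| > 1, arcsin(-2) is undefined. There is no angle whose sine equals -2.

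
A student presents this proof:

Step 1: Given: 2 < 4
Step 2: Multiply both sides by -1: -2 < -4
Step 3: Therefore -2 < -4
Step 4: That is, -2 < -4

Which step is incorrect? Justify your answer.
Step 2: Multiply both sides by -1: -2 < -4

Step 2 multiplies both sides by -1 but fails to reverse the inequality sign. When multiplying (or dividing) an inequality by a negative number, the direction must be reversed. Since 2 < 4, we should get -2 > -4, i.e., -2 > -4.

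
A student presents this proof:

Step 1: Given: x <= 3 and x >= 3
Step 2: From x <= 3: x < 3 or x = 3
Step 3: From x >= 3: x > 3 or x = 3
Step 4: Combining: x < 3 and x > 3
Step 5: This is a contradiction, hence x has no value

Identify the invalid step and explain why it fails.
Step 4: Combining: x < 3 and x > 3

Step 4 incorrectly combines the conditions. From x <= 3 and x >= 3, the intersection is x = 3. The error treats the 'or' cases as 'and' requirements. The correct conclusion is that x = 3 is the unique solution, not that no solution exists.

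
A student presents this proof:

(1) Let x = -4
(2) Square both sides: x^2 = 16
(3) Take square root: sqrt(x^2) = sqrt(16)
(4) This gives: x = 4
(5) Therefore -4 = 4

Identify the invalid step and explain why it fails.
Step 4: This gives: x = 4

Step 4 incorrectly states that sqrt(x^2) = x. The correct identity is sqrt(x^2) = |x|. Since x = -4 < 0, we have sqrt(x^2) = |-4| = 4, not x = -4.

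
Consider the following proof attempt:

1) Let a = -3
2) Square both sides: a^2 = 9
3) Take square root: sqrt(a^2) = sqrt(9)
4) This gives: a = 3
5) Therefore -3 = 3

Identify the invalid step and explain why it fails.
Step 4: This gives: a = 3

Step 4 incorrectly states that sqrt(a^2) = a. The correct identity is sqrt(a^2) = |a|. Since a = -3 < 0, we have sqrt(a^2) = |-3| = 3, not a = -3.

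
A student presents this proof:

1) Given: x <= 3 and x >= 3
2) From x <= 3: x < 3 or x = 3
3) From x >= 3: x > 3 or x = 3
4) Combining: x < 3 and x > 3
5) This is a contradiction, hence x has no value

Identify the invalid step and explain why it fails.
Step 4: Combining: x < 3 and x > 3

Step 4 incorrectly combines the conditions. From x <= 3 and x >= 3, the intersection is x = 3. The error treats the 'or' cases as 'and' requirements. The correct conclusion is that x = 3 is the unique solution, not that no solution exists.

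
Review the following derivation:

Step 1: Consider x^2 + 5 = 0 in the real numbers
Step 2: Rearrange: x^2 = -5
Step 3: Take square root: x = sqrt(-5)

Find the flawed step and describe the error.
Step 3: Take square root: x = sqrt(-5)

Step 3 takes the square root of -5, which is negative. In the real number system, the square root of a negative number is undefined. The equation x^2 + 5 = 0 has no real solutions. Square roots of negative numbers only exist in the complex numbers.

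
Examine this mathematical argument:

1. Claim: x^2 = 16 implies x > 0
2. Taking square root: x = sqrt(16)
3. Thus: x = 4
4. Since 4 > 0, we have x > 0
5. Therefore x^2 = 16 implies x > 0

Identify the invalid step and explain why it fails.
Step 2: Taking square root: x = sqrt(16)

Step 2 takes the square root and assumes the positive root only. The equation x^2 = 16 actually has two solutions: x = 4 and x = -4. The proof silently assumes x > 0 without justification, then uses this assumption to conclude x > 0, which is circular. The counterexample x = -4 shows the claim is false.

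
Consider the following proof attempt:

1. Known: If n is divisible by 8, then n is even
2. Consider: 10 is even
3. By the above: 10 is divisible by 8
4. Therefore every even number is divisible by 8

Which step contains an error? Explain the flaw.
Step 3: By the above: 10 is divisible by 8

Step 3 commits the fallacy of affirming the consequent. The known fact 'divisible by 8 → even' does NOT imply 'even → divisible by 8'. That would be the converse, which is false. For example, 10 is even but 10 ÷ 8 = 1.25, which is not an integer.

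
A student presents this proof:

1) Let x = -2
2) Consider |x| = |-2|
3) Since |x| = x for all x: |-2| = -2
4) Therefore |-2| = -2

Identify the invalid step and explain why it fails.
Step 3: Since |x| = x for all x: |-2| = -2

Step 3 incorrectly states that |x| = x for all x. The correct definition is |x| = x when x >= 0, and |x| = -x when x < 0. Since -2 < 0, we have |-2| = -(-2) = 2, not -2.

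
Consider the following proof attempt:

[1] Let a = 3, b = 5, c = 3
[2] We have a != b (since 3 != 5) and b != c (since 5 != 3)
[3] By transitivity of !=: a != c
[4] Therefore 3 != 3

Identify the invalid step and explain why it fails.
Step 3: By transitivity of !=: a != c

Step 3 incorrectly applies transitivity to the '!=' relation. Transitivity states: if a R b and b R c, then a R c. However, '!=' is not transitive. Counterexample: 3 != 5 and 5 != 3, but 3 = 3 (both equal 3). Transitivity holds for relations like <, <=, =, but not for !=.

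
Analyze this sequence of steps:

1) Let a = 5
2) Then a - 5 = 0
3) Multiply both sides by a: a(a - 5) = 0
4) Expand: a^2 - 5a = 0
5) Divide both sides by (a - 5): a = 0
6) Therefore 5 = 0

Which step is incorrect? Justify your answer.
Step 5: Divide both sides by (a - 5): a = 0

Step 5 divides both sides by (a - 5). However, since a = 5, we have (a - 5) = 0. Division by zero is undefined, making this step invalid.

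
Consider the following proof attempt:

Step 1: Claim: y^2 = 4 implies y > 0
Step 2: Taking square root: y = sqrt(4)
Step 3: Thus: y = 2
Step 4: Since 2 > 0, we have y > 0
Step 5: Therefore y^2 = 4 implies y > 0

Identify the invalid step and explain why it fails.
Step 2: Taking square root: y = sqrt(4)

Step 2 takes the square root and assumes the positive root only. The equation y^2 = 4 actually has two solutions: y = 2 and y = -2. The proof silently assumes y > 0 without justification, then uses this assumption to conclude y > 0, which is circular. The counterexample y = -2 shows the claim is false.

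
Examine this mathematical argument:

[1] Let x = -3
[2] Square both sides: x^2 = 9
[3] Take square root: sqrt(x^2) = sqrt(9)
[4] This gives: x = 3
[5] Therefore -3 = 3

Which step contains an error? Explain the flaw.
Step 4: This gives: x = 3

Step 4 incorrectly states that sqrt(x^2) = x. The correct identity is sqrt(x^2) = |x|. Since x = -3 < 0, we have sqrt(x^2) = |-3| = 3, not x = -3.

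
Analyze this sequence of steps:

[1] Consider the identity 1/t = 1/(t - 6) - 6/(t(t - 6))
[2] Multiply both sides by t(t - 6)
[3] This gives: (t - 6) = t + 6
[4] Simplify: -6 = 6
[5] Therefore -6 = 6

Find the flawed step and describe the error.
Step 3: This gives: (t - 6) = t + 6

Step 3 makes a sign error when clearing denominators. Multiplying -6/(t(t - 6)) by t(t - 6) gives -6, not +6. The correct result is (t - 6) = t - 6, which is trivially true, not (t - 6) = t + 6. (Step 1 is a valid identity: 1/(t - 6) - 6/(t(t - 6)) = (t - 6)/(t(t - 6)) = 1/t.)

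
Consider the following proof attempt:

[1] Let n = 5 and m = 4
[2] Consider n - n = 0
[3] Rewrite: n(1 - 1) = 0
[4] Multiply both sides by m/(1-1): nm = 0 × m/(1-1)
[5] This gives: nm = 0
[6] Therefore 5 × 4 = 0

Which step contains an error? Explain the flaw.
Step 4: Multiply both sides by m/(1-1): nm = 0 × m/(1-1)

Step 4 multiplies both sides by m/(1-1). However, 1-1 = 0, so this is multiplication by m/0, which is undefined. We cannot multiply by an undefined expression.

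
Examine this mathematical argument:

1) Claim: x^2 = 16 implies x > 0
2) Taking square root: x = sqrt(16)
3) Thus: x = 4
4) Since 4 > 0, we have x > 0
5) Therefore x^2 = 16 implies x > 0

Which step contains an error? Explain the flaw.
Step 2: Taking square root: x = sqrt(16)

Step 2 takes the square root and assumes the positive root only. The equation x^2 = 16 actually has two solutions: x = 4 and x = -4. The proof silently assumes x > 0 without justification, then uses this assumption to conclude x > 0, which is circular. The counterexample x = -4 shows the claim is false.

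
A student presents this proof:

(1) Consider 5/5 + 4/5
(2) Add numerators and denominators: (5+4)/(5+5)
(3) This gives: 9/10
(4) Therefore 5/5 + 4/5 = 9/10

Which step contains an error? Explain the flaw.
Step 2: Add numerators and denominators: (5+4)/(5+5)

Step 2 incorrectly adds fractions by separately adding numerators and denominators. This is wrong. The correct method requires a common denominator: 5/5 + 4/5 = (5×5 + 4×5)/(5×5) = 45/25 = 9/5. The method used gives 9/10, which is different.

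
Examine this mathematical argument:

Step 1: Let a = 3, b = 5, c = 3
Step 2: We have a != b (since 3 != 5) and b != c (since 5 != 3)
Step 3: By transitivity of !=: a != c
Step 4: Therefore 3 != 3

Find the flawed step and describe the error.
Step 3: By transitivity of !=: a != c

Step 3 incorrectly applies transitivity to the '!=' relation. Transitivity states: if a R b and b R c, then a R c. However, '!=' is not transitive. Counterexample: 3 != 5 and 5 != 3, but 3 = 3 (both equal 3). Transitivity holds for relations like <, <=, =, but not for !=.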